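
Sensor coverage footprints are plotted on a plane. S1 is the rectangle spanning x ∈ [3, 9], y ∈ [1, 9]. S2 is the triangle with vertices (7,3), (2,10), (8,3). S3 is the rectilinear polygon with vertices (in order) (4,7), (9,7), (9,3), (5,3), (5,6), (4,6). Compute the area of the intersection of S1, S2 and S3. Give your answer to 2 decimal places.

The intersection is the polygon with vertices (8,3), (7,3), (5,5.8), (5,6), (4.857,6), (4.143,7), (4.571,7).
By the shoelace formula its area is 2.84.

2.84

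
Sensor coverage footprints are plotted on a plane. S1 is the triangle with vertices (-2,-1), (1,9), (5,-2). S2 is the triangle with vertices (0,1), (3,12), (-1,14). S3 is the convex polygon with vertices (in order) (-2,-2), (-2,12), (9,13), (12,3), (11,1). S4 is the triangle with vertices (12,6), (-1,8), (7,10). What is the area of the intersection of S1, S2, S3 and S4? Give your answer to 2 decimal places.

0.49

The intersection is the polygon with vertices (0.838,8.46), (1.167,8.542), (1.504,7.615), (0.625,7.75).
By the shoelace formula its area is 0.49.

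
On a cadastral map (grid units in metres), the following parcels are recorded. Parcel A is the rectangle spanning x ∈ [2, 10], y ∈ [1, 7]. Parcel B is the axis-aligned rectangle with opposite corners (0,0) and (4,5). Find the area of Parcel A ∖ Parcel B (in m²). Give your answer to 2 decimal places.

40.00

|Parcel A∩Parcel B|: x∈[2,4], y∈[1,5] → 2·4 = 8.
|Parcel A| = 48.
|Parcel A ∖ Parcel B| = |Parcel A| − |Parcel A∩Parcel B| = 48 − 8 = 40.00.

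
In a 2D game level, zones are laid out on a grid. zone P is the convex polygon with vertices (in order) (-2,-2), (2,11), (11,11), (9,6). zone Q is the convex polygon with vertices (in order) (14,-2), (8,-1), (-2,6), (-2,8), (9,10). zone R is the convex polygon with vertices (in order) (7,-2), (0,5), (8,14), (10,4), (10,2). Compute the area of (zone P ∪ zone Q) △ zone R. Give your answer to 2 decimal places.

|zone P ∪ zone Q| = 132.9828.
|(zone P ∪ zone Q) ∩ zone R| = 73.7124.
|(zone P ∪ zone Q) △ zone R| = 132.9828 + 83.5 − 147.4247 = 69.06.

69.06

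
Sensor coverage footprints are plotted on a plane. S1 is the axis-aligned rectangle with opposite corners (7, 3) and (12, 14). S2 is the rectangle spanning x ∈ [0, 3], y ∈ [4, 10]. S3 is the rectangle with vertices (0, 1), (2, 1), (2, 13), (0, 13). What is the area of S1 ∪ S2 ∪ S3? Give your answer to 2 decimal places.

85.00

By inclusion–exclusion:
Individual areas: |S1| = 55, |S2| = 18, |S3| = 24.
|S1∩S2| = 0 (no overlap).
|S1∩S3| = 0 (no overlap).
|S2∩S3|: x∈[0,2], y∈[4,10] → 2·6 = 12.
|S1∩S2∩S3| = 0.
|S1 ∪ S2 ∪ S3| = 97 − 12 + 0 = 85.00.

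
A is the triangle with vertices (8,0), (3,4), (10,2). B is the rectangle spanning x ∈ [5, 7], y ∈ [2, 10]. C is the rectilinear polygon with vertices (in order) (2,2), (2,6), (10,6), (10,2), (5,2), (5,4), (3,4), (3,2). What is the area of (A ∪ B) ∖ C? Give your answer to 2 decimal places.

|A ∪ B| = 22.8143.
|(A ∪ B) ∩ C| = 9.2857.
|(A ∪ B) ∖ C| = 22.8143 − 9.2857 = 13.53.

13.53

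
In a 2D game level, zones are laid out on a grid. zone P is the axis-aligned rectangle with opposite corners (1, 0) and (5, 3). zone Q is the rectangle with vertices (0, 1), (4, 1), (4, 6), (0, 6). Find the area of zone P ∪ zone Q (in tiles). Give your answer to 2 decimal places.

26.00

By inclusion–exclusion:
Individual areas: |zone P| = 12, |zone Q| = 20.
|zone P∩zone Q|: x∈[1,4], y∈[1,3] → 3·2 = 6.
|zone P ∪ zone Q| = 32 − 6 = 26.00.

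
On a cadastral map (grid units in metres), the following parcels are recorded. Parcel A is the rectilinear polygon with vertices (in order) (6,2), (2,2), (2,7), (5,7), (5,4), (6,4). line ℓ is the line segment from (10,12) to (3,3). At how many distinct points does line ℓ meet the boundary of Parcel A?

The segment meets the boundary at (5,5.571).

1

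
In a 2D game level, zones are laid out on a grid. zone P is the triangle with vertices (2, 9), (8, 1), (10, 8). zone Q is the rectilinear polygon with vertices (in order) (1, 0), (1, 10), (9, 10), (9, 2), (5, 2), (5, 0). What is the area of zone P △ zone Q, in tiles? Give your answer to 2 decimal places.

47.66

|zone P| = 29, |zone Q| = 72, |zone P∩zone Q| = 26.6696.
|zone P △ zone Q| = |zone P| + |zone Q| − 2·|zone P∩zone Q| = 29 + 72 − 53.3393 = 47.66.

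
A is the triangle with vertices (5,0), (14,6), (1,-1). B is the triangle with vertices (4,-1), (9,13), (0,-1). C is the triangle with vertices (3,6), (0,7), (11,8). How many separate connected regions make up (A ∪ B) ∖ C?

(A ∪ B) ∖ C splits into 2 disjoint pieces (area 28.0816, area 4.2107).

2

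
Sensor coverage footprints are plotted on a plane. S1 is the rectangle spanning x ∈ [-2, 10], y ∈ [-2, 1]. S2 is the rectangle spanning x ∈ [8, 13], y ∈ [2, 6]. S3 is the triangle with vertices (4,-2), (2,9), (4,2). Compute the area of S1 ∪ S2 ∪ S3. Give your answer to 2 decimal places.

59.18

By inclusion–exclusion:
Individual areas: |S1| = 36, |S2| = 20, |S3| = 4.
|S1∩S2| = 0 (no overlap).
|S1∩S3| = 0.8182.
|S2∩S3| = 0.
|S1∩S2∩S3| = 0.
|S1 ∪ S2 ∪ S3| = 60 − 0.8182 + 0 = 59.18.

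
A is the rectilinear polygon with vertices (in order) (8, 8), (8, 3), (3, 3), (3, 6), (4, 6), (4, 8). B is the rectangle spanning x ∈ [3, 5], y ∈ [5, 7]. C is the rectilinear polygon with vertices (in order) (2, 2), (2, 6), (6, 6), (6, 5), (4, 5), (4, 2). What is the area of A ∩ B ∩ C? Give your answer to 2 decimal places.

The intersection is the polygon with vertices (4,6), (5,6), (5,5), (4,5), (3,5), (3,6).
By the shoelace formula its area is 2.00.

2.00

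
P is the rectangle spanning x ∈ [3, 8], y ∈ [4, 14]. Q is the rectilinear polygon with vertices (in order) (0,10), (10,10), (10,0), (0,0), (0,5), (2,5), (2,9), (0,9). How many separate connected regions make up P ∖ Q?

P ∖ Q is a single connected region.

1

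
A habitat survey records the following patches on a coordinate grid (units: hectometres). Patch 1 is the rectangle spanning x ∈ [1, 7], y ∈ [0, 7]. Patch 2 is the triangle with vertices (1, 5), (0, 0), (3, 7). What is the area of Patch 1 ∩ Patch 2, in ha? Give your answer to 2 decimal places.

The intersection is the polygon with vertices (1,5), (3,7), (1,2.333).
By the shoelace formula its area is 2.67.

2.67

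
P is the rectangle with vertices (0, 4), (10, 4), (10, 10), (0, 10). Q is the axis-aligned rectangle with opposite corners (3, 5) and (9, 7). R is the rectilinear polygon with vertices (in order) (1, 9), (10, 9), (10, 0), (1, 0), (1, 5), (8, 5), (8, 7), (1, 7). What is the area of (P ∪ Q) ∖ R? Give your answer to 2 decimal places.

|P ∪ Q| = 60.
|(P ∪ Q) ∩ R| = 31.
|(P ∪ Q) ∖ R| = 60 − 31 = 29.00.

29.00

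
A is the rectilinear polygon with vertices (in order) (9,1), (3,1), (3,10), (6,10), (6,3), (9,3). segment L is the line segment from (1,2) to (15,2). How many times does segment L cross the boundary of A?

2

The segment meets the boundary at (9,2), (3,2).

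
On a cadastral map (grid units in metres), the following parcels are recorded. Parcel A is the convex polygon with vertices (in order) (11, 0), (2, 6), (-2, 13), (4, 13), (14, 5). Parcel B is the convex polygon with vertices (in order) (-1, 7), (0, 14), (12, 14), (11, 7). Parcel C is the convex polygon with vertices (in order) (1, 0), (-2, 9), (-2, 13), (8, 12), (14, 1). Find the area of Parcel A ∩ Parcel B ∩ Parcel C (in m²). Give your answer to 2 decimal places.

The intersection is the polygon with vertices (-0.169,12.817), (4.857,12.314), (10.129,8.097), (10.727,7), (1.429,7), (-0.514,10.4).
By the shoelace formula its area is 43.49.

43.49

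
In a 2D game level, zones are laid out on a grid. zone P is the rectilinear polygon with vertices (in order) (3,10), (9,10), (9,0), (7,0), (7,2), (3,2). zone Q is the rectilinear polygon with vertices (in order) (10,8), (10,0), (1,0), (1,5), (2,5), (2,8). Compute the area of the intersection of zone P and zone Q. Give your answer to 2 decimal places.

The intersection is the polygon with vertices (9,0), (7,0), (7,2), (3,2), (3,8), (9,8).
By the shoelace formula its area is 40.00.

40.00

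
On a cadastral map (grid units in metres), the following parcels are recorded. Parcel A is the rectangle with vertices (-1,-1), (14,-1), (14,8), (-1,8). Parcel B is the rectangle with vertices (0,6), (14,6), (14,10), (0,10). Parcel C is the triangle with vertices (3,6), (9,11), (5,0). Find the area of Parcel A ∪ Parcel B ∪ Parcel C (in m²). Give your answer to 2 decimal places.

163.42

By inclusion–exclusion:
Individual areas: |Parcel A| = 135, |Parcel B| = 56, |Parcel C| = 23.
|Parcel A∩Parcel B|: x∈[0,14], y∈[6,8] → 14·2 = 28.
|Parcel A∩Parcel C| = 19.2364.
|Parcel B∩Parcel C| = 10.0364.
|Parcel A∩Parcel B∩Parcel C| = 6.6909.
|Parcel A ∪ Parcel B ∪ Parcel C| = 214 − 57.2727 + 6.6909 = 163.42.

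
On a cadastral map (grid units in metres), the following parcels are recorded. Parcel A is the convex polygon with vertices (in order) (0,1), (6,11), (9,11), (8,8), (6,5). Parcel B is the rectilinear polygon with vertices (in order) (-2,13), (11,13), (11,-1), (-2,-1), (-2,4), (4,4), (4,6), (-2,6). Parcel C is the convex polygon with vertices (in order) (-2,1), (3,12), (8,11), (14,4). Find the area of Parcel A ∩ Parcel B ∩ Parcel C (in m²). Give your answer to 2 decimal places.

24.78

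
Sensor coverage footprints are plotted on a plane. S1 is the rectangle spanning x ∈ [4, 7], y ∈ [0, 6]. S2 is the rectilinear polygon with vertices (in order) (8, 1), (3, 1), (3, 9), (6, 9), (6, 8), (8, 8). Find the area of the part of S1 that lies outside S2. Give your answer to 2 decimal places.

3.00

|S1| = 18, |S1∩S2| = 15.
|S1 ∖ S2| = |S1| − |S1∩S2| = 18 − 15 = 3.00.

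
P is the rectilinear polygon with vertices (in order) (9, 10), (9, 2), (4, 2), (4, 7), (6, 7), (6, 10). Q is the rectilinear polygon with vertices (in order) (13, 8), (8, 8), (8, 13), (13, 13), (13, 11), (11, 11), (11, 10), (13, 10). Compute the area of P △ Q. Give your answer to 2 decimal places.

|P| = 34, |Q| = 23, |P∩Q| = 2.
|P △ Q| = |P| + |Q| − 2·|P∩Q| = 34 + 23 − 4 = 53.00.

53.00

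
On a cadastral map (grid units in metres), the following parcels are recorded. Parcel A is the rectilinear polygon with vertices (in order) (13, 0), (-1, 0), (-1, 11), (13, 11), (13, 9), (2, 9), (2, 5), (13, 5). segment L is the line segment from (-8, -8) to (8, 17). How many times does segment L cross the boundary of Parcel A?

4

The segment meets the boundary at (2.88,9), (4.16,11), (2,7.625), (-1,2.938).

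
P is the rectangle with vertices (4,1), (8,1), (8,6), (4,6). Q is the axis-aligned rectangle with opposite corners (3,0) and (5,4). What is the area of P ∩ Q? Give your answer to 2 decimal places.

|P∩Q|: x∈[4,5], y∈[1,4] → 1·3 = 3.

3.00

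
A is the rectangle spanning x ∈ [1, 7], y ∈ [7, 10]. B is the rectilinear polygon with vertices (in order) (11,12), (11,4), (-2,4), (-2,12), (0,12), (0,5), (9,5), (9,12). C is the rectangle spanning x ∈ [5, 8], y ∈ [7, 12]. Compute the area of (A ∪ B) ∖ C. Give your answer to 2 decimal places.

53.00

|A ∪ B| = 59.
|(A ∪ B) ∩ C| = 6.
|(A ∪ B) ∖ C| = 59 − 6 = 53.00.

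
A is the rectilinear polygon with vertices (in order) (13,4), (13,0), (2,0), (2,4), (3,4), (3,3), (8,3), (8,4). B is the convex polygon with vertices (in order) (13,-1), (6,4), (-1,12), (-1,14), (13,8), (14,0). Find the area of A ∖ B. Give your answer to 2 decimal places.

|A| = 39, |A∩B| = 15.5.
|A ∖ B| = |A| − |A∩B| = 39 − 15.5 = 23.50.

23.50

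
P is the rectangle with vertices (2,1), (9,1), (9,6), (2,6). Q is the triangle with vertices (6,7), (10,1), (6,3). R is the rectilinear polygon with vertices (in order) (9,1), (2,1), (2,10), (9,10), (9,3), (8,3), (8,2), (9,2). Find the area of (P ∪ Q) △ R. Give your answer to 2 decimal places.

|P ∪ Q| = 35.8333.
|(P ∪ Q) ∩ R| = 34.3333.
|(P ∪ Q) △ R| = 35.8333 + 62 − 68.6667 = 29.17.

29.17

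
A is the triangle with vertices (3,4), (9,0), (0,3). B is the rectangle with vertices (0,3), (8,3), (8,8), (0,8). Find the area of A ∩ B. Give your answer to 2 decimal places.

2.25

The intersection is the polygon with vertices (4.5,3), (0,3), (3,4).
By the shoelace formula its area is 2.25.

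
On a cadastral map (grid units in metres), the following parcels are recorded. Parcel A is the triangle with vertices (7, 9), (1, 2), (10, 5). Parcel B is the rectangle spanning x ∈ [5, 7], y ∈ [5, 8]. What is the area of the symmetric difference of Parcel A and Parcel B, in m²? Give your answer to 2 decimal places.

18.02

|Parcel A| = 22.5, |Parcel B| = 6, |Parcel A∩Parcel B| = 5.2381.
|Parcel A △ Parcel B| = |Parcel A| + |Parcel B| − 2·|Parcel A∩Parcel B| = 22.5 + 6 − 10.4762 = 18.02.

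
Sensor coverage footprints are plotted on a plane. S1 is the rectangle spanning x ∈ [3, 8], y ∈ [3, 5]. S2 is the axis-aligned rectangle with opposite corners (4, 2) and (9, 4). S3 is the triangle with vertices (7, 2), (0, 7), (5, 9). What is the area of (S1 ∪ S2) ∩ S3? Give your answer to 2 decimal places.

5.00

The region (S1 ∪ S2) ∩ S3 is the polygon with vertices (3,5), (6.143,5), (7,2), (3,4.857).
By the shoelace formula its area is 5.00.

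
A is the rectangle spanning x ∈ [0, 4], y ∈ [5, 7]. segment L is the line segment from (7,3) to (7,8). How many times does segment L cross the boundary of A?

0

The segment lies entirely outside A and never meets its boundary.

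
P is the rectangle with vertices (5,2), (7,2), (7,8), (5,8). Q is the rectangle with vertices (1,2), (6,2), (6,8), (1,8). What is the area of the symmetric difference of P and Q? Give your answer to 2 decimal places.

30.00

|P∩Q|: x∈[5,6], y∈[2,8] → 1·6 = 6.
|P △ Q| = |P| + |Q| − 2·|P∩Q| = 12 + 30 − 12 = 30.00.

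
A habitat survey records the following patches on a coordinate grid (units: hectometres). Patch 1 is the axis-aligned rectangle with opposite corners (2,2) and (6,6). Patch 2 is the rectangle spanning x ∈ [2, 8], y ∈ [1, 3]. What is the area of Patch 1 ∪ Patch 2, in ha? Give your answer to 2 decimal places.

24.00

By inclusion–exclusion:
Individual areas: |Patch 1| = 16, |Patch 2| = 12.
|Patch 1∩Patch 2|: x∈[2,6], y∈[2,3] → 4·1 = 4.
|Patch 1 ∪ Patch 2| = 28 − 4 = 24.00.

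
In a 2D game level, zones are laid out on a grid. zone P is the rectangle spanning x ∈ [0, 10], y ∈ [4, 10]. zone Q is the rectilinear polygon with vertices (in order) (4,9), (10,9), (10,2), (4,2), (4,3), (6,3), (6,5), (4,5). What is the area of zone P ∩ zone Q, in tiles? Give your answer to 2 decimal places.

28.00

The intersection is the polygon with vertices (10,4), (6,4), (6,5), (4,5), (4,9), (10,9).
By the shoelace formula its area is 28.00.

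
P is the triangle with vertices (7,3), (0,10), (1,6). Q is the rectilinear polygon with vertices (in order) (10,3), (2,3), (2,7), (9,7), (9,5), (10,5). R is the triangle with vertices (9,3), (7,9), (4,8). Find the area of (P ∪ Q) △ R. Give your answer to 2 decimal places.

|P ∪ Q| = 34.75.
|(P ∪ Q) ∩ R| = 5.3333.
|(P ∪ Q) △ R| = 34.75 + 10 − 10.6667 = 34.08.

34.08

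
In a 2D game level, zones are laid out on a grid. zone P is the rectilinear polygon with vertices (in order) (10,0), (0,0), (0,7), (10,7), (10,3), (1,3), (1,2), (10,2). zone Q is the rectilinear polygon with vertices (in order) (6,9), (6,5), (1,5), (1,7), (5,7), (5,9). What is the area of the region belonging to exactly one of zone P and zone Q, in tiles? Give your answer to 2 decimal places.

|zone P| = 61, |zone Q| = 12, |zone P∩zone Q| = 10.
|zone P △ zone Q| = |zone P| + |zone Q| − 2·|zone P∩zone Q| = 61 + 12 − 20 = 53.00.

53.00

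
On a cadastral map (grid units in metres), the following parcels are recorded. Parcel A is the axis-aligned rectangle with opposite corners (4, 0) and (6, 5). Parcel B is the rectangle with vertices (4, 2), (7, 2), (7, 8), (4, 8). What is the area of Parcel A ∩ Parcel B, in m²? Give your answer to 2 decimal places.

6.00

|Parcel A∩Parcel B|: x∈[4,6], y∈[2,5] → 2·3 = 6.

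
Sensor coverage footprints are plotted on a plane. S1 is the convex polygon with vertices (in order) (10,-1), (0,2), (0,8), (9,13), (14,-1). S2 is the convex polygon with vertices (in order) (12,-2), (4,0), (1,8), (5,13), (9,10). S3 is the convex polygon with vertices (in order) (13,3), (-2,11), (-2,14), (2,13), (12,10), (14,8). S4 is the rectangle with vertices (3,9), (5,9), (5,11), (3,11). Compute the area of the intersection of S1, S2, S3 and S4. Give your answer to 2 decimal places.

2.44

The intersection is the polygon with vertices (5,10.778), (5,9), (3,9), (3,9.667).
By the shoelace formula its area is 2.44.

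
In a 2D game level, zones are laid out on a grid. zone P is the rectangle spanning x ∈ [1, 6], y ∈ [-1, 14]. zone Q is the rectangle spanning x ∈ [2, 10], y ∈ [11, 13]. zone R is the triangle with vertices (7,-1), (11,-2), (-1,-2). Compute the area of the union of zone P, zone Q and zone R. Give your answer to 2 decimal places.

89.00

By inclusion–exclusion:
Individual areas: |zone P| = 75, |zone Q| = 16, |zone R| = 6.
|zone P∩zone Q|: x∈[2,6], y∈[11,13] → 4·2 = 8.
|zone P∩zone R| = 0.
|zone Q∩zone R| = 0.
|zone P∩zone Q∩zone R| = 0.
|zone P ∪ zone Q ∪ zone R| = 97 − 8 + 0 = 89.00.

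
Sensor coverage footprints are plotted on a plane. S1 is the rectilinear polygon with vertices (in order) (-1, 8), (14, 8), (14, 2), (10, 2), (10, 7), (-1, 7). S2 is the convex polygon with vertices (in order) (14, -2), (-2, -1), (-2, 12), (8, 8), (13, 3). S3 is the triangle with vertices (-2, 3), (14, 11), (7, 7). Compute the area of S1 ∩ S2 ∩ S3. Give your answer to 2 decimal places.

The intersection is the polygon with vertices (8.273,7.727), (7,7), (6,7), (8,8).
By the shoelace formula its area is 0.77.

0.77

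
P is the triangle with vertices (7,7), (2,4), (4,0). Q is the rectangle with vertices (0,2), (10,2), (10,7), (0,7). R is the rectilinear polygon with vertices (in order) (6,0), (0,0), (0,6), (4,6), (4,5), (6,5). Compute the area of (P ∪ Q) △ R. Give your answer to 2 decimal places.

38.14

|P ∪ Q| = 51.8571.
|(P ∪ Q) ∩ R| = 23.8571.
|(P ∪ Q) △ R| = 51.8571 + 34 − 47.7143 = 38.14.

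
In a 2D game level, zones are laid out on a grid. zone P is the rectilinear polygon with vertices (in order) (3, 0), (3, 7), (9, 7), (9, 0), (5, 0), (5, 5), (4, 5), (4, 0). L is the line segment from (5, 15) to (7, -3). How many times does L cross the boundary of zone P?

The segment meets the boundary at (6.667,0), (5.889,7).

2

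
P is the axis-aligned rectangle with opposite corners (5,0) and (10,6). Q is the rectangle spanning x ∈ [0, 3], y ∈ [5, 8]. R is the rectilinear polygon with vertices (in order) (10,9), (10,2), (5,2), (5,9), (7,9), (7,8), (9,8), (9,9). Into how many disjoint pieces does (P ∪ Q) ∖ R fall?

(P ∪ Q) ∖ R splits into 2 disjoint pieces (area 10, area 9).

2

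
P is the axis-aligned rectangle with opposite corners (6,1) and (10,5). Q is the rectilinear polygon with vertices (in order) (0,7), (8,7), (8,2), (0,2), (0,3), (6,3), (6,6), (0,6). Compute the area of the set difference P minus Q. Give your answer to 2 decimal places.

|P| = 16, |P∩Q| = 6.
|P ∖ Q| = |P| − |P∩Q| = 16 − 6 = 10.00.

10.00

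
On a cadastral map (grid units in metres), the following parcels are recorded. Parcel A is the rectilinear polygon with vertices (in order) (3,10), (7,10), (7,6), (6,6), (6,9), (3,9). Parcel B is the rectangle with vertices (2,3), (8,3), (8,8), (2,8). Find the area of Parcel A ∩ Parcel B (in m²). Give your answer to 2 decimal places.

The intersection is the polygon with vertices (7,6), (6,6), (6,8), (7,8).
By the shoelace formula its area is 2.00.

2.00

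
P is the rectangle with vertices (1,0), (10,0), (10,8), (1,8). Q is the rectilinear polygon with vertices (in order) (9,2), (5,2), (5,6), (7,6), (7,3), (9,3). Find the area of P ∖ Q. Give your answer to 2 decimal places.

62.00

|P| = 72, |P∩Q| = 10.
|P ∖ Q| = |P| − |P∩Q| = 72 − 10 = 62.00.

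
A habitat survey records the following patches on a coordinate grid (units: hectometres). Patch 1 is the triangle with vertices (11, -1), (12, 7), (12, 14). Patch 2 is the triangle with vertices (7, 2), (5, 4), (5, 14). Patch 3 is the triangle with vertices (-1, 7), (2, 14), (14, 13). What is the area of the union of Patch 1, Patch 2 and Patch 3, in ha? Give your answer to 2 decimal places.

55.26

By inclusion–exclusion:
Individual areas: |Patch 1| = 3.5, |Patch 2| = 10, |Patch 3| = 43.5.
|Patch 1∩Patch 2| = 0.
|Patch 1∩Patch 3| = 0.0879.
|Patch 2∩Patch 3| = 1.6478.
|Patch 1∩Patch 2∩Patch 3| = 0.
|Patch 1 ∪ Patch 2 ∪ Patch 3| = 57 − 1.7358 + 0 = 55.26.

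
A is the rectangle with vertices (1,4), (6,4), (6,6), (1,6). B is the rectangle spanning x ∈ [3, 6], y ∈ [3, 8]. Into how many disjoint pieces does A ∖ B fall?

A ∖ B is a single connected region.

1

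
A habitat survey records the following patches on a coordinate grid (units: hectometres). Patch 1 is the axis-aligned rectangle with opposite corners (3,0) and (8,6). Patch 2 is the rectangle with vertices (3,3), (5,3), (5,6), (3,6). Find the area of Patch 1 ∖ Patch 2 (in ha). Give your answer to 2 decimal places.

24.00

|Patch 1∩Patch 2|: x∈[3,5], y∈[3,6] → 2·3 = 6.
|Patch 1| = 30.
|Patch 1 ∖ Patch 2| = |Patch 1| − |Patch 1∩Patch 2| = 30 − 6 = 24.00.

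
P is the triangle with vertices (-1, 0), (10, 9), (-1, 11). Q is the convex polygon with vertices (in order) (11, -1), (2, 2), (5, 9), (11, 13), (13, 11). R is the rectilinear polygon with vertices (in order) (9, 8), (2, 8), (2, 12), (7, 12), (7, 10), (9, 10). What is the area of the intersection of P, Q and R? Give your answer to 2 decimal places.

The intersection is the polygon with vertices (8.778,8), (4.571,8), (5,9), (6.071,9.714), (9,9.182), (9,8.182).
By the shoelace formula its area is 5.89.

5.89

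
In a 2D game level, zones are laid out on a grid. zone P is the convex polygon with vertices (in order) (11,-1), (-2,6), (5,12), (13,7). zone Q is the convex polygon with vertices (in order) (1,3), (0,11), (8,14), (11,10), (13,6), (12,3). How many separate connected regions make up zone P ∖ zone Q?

3

zone P ∖ zone Q splits into 3 disjoint pieces (area 16.8571, area 4.6564, area 0.2803).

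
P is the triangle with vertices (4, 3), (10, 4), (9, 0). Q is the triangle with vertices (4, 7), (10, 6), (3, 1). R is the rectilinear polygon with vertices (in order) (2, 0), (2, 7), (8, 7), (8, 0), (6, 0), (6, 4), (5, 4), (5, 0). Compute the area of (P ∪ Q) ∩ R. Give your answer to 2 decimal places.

20.09

|P ∪ Q| = 29.1196.
|(P ∪ Q) ∩ R| = 20.09.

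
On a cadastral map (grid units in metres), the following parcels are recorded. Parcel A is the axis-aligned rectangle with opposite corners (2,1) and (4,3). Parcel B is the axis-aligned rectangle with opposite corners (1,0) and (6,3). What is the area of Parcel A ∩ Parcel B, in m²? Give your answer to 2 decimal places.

|Parcel A∩Parcel B|: x∈[2,4], y∈[1,3] → 2·2 = 4.

4.00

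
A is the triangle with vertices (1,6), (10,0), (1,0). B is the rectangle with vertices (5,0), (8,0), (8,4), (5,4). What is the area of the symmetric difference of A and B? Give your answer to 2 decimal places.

|A| = 27, |B| = 12, |A∩B| = 7.
|A △ B| = |A| + |B| − 2·|A∩B| = 27 + 12 − 14 = 25.00.

25.00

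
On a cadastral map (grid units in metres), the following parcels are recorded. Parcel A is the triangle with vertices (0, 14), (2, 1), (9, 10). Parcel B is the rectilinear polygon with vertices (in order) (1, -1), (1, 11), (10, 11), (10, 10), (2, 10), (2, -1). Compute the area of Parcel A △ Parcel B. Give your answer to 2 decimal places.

49.25

|Parcel A| = 54.5, |Parcel B| = 20, |Parcel A∩Parcel B| = 12.625.
|Parcel A △ Parcel B| = |Parcel A| + |Parcel B| − 2·|Parcel A∩Parcel B| = 54.5 + 20 − 25.25 = 49.25.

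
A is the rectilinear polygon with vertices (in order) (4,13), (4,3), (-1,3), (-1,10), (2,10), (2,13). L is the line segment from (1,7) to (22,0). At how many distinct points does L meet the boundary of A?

The segment meets the boundary at (4,6).

1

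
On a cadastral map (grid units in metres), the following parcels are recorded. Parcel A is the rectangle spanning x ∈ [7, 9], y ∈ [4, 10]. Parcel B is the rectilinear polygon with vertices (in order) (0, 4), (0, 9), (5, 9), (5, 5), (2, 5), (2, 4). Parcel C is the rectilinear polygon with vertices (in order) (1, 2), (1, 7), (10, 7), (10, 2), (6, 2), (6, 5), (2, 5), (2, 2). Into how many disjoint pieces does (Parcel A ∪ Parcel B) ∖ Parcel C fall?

2

(Parcel A ∪ Parcel B) ∖ Parcel C splits into 2 disjoint pieces (area 6, area 13).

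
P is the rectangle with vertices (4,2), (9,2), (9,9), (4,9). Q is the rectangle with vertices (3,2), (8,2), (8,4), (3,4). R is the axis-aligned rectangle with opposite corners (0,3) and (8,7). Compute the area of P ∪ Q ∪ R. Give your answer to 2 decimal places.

52.00

By inclusion–exclusion:
Individual areas: |P| = 35, |Q| = 10, |R| = 32.
|P∩Q|: x∈[4,8], y∈[2,4] → 4·2 = 8.
|P∩R|: x∈[4,8], y∈[3,7] → 4·4 = 16.
|Q∩R|: x∈[3,8], y∈[3,4] → 5·1 = 5.
|P∩Q∩R| = 4.
|P ∪ Q ∪ R| = 77 − 29 + 4 = 52.00.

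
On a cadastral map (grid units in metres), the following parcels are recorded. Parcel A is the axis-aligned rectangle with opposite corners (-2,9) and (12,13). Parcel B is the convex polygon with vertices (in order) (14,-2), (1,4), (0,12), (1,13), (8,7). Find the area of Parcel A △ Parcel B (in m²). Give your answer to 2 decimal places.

107.96

|Parcel A| = 56, |Parcel B| = 76.5, |Parcel A∩Parcel B| = 12.2708.
|Parcel A △ Parcel B| = |Parcel A| + |Parcel B| − 2·|Parcel A∩Parcel B| = 56 + 76.5 − 24.5417 = 107.96.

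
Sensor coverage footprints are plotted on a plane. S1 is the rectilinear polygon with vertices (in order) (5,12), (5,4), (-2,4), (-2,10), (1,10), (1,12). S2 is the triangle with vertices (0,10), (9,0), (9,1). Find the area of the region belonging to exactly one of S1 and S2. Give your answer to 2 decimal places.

51.72

|S1| = 50, |S2| = 4.5, |S1∩S2| = 1.3889.
|S1 △ S2| = |S1| + |S2| − 2·|S1∩S2| = 50 + 4.5 − 2.7778 = 51.72.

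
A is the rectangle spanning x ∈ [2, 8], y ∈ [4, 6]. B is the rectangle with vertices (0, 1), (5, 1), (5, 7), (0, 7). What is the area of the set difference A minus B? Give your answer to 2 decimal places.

6.00

|A∩B|: x∈[2,5], y∈[4,6] → 3·2 = 6.
|A| = 12.
|A ∖ B| = |A| − |A∩B| = 12 − 6 = 6.00.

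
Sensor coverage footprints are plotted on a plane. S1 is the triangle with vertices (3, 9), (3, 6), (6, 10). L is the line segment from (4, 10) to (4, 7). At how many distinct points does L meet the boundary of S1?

The segment meets the boundary at (4,7.333), (4,9.333).

2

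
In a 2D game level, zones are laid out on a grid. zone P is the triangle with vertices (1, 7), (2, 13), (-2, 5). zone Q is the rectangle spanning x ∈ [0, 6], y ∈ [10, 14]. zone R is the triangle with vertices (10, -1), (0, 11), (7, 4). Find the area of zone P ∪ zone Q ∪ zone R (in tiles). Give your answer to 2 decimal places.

37.30

By inclusion–exclusion:
Individual areas: |zone P| = 8, |zone Q| = 24, |zone R| = 7.
|zone P∩zone Q| = 1.5.
|zone P∩zone R| = 0.1567.
|zone Q∩zone R| = 0.0833.
|zone P∩zone Q∩zone R| = 0.0417.
|zone P ∪ zone Q ∪ zone R| = 39 − 1.7401 + 0.0417 = 37.30.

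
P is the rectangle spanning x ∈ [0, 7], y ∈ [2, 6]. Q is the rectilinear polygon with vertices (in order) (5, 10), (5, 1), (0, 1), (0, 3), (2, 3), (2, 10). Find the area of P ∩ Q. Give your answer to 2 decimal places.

The intersection is the polygon with vertices (5,6), (5,2), (0,2), (0,3), (2,3), (2,6).
By the shoelace formula its area is 14.00.

14.00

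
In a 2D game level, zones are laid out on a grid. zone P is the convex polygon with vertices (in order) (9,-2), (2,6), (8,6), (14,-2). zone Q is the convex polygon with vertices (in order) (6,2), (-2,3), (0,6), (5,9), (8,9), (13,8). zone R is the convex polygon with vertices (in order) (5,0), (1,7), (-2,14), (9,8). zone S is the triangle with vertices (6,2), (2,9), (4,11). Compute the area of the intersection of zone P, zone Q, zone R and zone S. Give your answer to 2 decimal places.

The intersection is the polygon with vertices (5.111,6), (6,2), (3.714,6).
By the shoelace formula its area is 2.79.

2.79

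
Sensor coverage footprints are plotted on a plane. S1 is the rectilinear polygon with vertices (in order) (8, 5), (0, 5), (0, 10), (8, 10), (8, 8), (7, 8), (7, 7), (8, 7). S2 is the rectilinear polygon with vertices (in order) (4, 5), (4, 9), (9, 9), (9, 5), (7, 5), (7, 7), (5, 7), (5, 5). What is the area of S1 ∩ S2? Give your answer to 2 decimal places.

11.00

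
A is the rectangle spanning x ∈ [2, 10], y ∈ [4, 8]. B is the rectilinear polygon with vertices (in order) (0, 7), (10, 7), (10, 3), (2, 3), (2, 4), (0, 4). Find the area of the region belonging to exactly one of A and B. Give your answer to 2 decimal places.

22.00

|A| = 32, |B| = 38, |A∩B| = 24.
|A △ B| = |A| + |B| − 2·|A∩B| = 32 + 38 − 48 = 22.00.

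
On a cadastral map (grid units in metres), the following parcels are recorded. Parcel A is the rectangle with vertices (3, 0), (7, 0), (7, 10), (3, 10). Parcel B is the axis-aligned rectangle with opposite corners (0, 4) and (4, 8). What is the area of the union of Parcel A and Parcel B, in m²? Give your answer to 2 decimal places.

By inclusion–exclusion:
Individual areas: |Parcel A| = 40, |Parcel B| = 16.
|Parcel A∩Parcel B|: x∈[3,4], y∈[4,8] → 1·4 = 4.
|Parcel A ∪ Parcel B| = 56 − 4 = 52.00.

52.00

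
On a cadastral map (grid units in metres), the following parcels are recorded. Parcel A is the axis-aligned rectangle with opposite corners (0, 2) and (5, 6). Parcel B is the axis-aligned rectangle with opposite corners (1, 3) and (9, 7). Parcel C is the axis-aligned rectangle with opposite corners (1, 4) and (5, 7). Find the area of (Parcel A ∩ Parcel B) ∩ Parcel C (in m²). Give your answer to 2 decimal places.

The region (Parcel A ∩ Parcel B) ∩ Parcel C is the polygon with vertices (5,4), (1,4), (1,6), (5,6).
By the shoelace formula its area is 8.00.

8.00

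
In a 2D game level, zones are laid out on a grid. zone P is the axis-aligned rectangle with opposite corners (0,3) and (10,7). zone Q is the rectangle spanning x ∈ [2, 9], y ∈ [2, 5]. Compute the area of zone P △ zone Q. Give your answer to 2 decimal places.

|zone P∩zone Q|: x∈[2,9], y∈[3,5] → 7·2 = 14.
|zone P △ zone Q| = |zone P| + |zone Q| − 2·|zone P∩zone Q| = 40 + 21 − 28 = 33.00.

33.00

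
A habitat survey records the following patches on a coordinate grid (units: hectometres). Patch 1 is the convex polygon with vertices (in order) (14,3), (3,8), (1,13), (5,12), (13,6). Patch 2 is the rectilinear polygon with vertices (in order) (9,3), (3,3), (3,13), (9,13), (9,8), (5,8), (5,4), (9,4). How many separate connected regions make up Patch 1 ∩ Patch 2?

1

Patch 1 ∩ Patch 2 is a single connected region.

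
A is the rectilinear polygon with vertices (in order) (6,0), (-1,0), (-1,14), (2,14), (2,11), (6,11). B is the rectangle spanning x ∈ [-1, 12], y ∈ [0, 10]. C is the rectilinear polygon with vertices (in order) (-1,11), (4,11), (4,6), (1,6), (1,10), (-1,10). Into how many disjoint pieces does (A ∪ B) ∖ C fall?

2

(A ∪ B) ∖ C splits into 2 disjoint pieces (area 120, area 9).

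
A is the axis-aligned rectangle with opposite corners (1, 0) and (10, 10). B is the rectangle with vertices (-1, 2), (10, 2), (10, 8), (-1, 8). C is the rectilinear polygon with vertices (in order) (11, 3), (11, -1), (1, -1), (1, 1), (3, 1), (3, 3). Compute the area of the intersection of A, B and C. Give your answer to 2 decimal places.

The intersection is the polygon with vertices (3,2), (3,3), (10,3), (10,2).
By the shoelace formula its area is 7.00.

7.00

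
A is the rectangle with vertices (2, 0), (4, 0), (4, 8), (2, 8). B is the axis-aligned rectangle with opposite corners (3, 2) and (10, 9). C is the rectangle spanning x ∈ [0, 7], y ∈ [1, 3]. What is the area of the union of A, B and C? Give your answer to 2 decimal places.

By inclusion–exclusion:
Individual areas: |A| = 16, |B| = 49, |C| = 14.
|A∩B|: x∈[3,4], y∈[2,8] → 1·6 = 6.
|A∩C|: x∈[2,4], y∈[1,3] → 2·2 = 4.
|B∩C|: x∈[3,7], y∈[2,3] → 4·1 = 4.
|A∩B∩C| = 1.
|A ∪ B ∪ C| = 79 − 14 + 1 = 66.00.

66.00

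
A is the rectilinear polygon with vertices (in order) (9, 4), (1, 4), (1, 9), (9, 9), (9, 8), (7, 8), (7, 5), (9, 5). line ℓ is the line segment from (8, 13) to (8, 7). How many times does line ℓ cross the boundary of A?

The segment meets the boundary at (8,8), (8,9).

2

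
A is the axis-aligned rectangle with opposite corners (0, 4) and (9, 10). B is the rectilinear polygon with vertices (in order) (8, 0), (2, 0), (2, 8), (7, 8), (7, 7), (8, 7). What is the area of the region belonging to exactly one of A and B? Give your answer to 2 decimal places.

|A| = 54, |B| = 47, |A∩B| = 23.
|A △ B| = |A| + |B| − 2·|A∩B| = 54 + 47 − 46 = 55.00.

55.00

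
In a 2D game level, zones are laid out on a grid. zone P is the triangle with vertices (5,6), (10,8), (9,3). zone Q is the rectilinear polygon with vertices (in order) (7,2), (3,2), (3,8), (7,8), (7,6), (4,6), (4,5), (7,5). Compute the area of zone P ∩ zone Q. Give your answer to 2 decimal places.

0.97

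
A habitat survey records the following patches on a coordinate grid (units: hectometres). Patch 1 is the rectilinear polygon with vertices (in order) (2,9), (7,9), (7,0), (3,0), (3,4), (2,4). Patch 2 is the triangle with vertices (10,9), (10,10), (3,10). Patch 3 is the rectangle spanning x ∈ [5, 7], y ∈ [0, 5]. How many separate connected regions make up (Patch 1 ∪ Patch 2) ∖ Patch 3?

(Patch 1 ∪ Patch 2) ∖ Patch 3 splits into 2 disjoint pieces (area 31, area 3.5).

2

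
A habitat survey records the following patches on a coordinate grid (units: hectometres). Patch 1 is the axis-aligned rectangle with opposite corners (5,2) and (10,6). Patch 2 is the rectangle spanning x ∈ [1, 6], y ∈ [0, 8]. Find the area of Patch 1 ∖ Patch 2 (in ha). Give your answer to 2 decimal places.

16.00

|Patch 1∩Patch 2|: x∈[5,6], y∈[2,6] → 1·4 = 4.
|Patch 1| = 20.
|Patch 1 ∖ Patch 2| = |Patch 1| − |Patch 1∩Patch 2| = 20 − 4 = 16.00.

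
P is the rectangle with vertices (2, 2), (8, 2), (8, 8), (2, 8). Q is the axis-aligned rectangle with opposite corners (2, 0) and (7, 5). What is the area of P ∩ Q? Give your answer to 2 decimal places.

15.00

|P∩Q|: x∈[2,7], y∈[2,5] → 5·3 = 15.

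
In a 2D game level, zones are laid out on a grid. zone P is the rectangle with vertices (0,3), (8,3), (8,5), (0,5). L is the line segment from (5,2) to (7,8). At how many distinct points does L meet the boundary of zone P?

2

The segment meets the boundary at (6,5), (5.333,3).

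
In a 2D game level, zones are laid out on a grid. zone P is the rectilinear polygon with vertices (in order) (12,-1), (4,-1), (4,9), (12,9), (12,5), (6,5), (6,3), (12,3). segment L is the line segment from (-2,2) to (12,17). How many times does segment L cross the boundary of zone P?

The segment meets the boundary at (4.533,9), (4,8.429).

2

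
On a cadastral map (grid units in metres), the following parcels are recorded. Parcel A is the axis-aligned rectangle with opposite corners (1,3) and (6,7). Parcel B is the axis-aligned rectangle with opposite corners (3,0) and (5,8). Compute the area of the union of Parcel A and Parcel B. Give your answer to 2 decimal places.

28.00

By inclusion–exclusion:
Individual areas: |Parcel A| = 20, |Parcel B| = 16.
|Parcel A∩Parcel B|: x∈[3,5], y∈[3,7] → 2·4 = 8.
|Parcel A ∪ Parcel B| = 36 − 8 = 28.00.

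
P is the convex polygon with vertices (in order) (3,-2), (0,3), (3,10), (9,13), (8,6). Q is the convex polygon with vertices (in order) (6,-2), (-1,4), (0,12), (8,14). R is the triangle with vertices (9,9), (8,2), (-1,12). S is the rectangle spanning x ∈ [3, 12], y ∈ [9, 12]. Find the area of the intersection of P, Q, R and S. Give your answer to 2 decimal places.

The intersection is the polygon with vertices (7.434,9.47), (7.375,9), (3,9), (3,10), (4,10.5).
By the shoelace formula its area is 4.62.

4.62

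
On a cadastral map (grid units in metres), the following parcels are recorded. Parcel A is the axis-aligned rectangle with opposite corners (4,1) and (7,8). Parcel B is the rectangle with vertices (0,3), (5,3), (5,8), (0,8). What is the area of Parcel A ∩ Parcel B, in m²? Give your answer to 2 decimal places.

|Parcel A∩Parcel B|: x∈[4,5], y∈[3,8] → 1·5 = 5.

5.00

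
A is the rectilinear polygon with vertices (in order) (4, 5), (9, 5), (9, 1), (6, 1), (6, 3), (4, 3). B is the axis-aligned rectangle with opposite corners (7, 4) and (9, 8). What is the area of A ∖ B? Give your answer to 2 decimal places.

|A| = 16, |A∩B| = 2.
|A ∖ B| = |A| − |A∩B| = 16 − 2 = 14.00.

14.00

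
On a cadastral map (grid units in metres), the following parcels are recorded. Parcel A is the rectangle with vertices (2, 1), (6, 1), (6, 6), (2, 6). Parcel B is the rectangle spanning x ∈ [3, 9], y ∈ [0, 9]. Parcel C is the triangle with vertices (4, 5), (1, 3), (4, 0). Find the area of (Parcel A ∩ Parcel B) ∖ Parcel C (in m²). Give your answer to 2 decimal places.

11.33

|Parcel A ∩ Parcel B| = 15.
|(Parcel A ∩ Parcel B) ∩ Parcel C| = 3.6667.
|(Parcel A ∩ Parcel B) ∖ Parcel C| = 15 − 3.6667 = 11.33.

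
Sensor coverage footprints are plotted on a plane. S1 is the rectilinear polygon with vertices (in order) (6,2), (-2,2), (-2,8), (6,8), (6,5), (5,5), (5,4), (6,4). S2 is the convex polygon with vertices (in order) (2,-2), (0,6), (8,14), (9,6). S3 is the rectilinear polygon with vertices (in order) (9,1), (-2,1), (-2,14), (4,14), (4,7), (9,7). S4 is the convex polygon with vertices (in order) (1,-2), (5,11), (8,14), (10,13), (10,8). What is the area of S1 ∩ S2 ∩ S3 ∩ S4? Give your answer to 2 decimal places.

13.00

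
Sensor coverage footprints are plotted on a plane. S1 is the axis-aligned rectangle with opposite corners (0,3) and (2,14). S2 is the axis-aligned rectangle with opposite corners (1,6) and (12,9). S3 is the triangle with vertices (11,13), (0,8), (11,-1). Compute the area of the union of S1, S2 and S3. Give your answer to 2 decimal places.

By inclusion–exclusion:
Individual areas: |S1| = 22, |S2| = 33, |S3| = 77.
|S1∩S2|: x∈[1,2], y∈[6,9] → 1·3 = 3.
|S1∩S3| = 2.5455.
|S2∩S3| = 28.8192.
|S1∩S2∩S3| = 1.9091.
|S1 ∪ S2 ∪ S3| = 132 − 34.3646 + 1.9091 = 99.54.

99.54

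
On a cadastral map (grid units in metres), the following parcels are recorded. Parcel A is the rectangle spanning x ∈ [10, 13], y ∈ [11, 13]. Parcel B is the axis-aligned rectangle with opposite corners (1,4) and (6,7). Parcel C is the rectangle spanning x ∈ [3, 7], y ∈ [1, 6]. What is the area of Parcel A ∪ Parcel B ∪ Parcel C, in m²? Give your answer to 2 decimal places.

35.00

By inclusion–exclusion:
Individual areas: |Parcel A| = 6, |Parcel B| = 15, |Parcel C| = 20.
|Parcel A∩Parcel B| = 0 (no overlap).
|Parcel A∩Parcel C| = 0 (no overlap).
|Parcel B∩Parcel C|: x∈[3,6], y∈[4,6] → 3·2 = 6.
|Parcel A∩Parcel B∩Parcel C| = 0.
|Parcel A ∪ Parcel B ∪ Parcel C| = 41 − 6 + 0 = 35.00.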